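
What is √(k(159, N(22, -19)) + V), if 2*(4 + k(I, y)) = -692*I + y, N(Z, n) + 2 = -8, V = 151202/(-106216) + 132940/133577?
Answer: 5*I*√27690507168562613531409/3547003658 ≈ 234.57*I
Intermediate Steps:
V = -3038377257/7094007316 (V = 151202*(-1/106216) + 132940*(1/133577) = -75601/53108 + 132940/133577 = -3038377257/7094007316 ≈ -0.42830)
N(Z, n) = -10 (N(Z, n) = -2 - 8 = -10)
k(I, y) = -4 + y/2 - 346*I (k(I, y) = -4 + (-692*I + y)/2 = -4 + (y - 692*I)/2 = -4 + (y/2 - 346*I) = -4 + y/2 - 346*I)
√(k(159, N(22, -19)) + V) = √((-4 + (½)*(-10) - 346*159) - 3038377257/7094007316) = √((-4 - 5 - 55014) - 3038377257/7094007316) = √(-55023 - 3038377257/7094007316) = √(-390336602925525/7094007316) = 5*I*√27690507168562613531409/3547003658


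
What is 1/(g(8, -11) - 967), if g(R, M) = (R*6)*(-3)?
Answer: -1/1111 ≈ -0.00090009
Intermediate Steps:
g(R, M) = -18*R (g(R, M) = (6*R)*(-3) = -18*R)
1/(g(8, -11) - 967) = 1/(-18*8 - 967) = 1/(-144 - 967) = 1/(-1111) = -1/1111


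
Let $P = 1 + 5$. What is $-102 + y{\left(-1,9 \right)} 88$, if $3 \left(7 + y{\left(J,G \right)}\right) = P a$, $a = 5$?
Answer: $162$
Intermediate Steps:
$P = 6$
$y{\left(J,G \right)} = 3$ ($y{\left(J,G \right)} = -7 + \frac{6 \cdot 5}{3} = -7 + \frac{1}{3} \cdot 30 = -7 + 10 = 3$)
$-102 + y{\left(-1,9 \right)} 88 = -102 + 3 \cdot 88 = -102 + 264 = 162$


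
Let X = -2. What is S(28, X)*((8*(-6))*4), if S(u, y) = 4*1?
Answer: -768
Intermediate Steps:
S(u, y) = 4
S(28, X)*((8*(-6))*4) = 4*((8*(-6))*4) = 4*(-48*4) = 4*(-192) = -768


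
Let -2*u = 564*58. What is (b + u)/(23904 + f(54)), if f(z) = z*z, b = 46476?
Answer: 502/447 ≈ 1.1230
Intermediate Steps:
f(z) = z²
u = -16356 (u = -282*58 = -½*32712 = -16356)
(b + u)/(23904 + f(54)) = (46476 - 16356)/(23904 + 54²) = 30120/(23904 + 2916) = 30120/26820 = 30120*(1/26820) = 502/447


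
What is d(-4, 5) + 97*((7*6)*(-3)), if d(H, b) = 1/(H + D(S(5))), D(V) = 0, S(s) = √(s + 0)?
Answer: -48889/4 ≈ -12222.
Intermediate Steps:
S(s) = √s
d(H, b) = 1/H (d(H, b) = 1/(H + 0) = 1/H)
d(-4, 5) + 97*((7*6)*(-3)) = 1/(-4) + 97*((7*6)*(-3)) = -¼ + 97*(42*(-3)) = -¼ + 97*(-126) = -¼ - 12222 = -48889/4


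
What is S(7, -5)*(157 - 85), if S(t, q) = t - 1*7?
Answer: 0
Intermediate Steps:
S(t, q) = -7 + t (S(t, q) = t - 7 = -7 + t)
S(7, -5)*(157 - 85) = (-7 + 7)*(157 - 85) = 0*72 = 0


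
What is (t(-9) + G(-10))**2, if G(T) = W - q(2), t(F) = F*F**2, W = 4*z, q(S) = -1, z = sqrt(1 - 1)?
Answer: 529984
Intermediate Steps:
z = 0 (z = sqrt(0) = 0)
W = 0 (W = 4*0 = 0)
t(F) = F**3
G(T) = 1 (G(T) = 0 - 1*(-1) = 0 + 1 = 1)
(t(-9) + G(-10))**2 = ((-9)**3 + 1)**2 = (-729 + 1)**2 = (-728)**2 = 529984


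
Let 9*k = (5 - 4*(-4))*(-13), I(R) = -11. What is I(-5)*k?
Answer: 1001/3 ≈ 333.67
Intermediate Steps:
k = -91/3 (k = ((5 - 4*(-4))*(-13))/9 = ((5 + 16)*(-13))/9 = (21*(-13))/9 = (⅑)*(-273) = -91/3 ≈ -30.333)
I(-5)*k = -11*(-91/3) = 1001/3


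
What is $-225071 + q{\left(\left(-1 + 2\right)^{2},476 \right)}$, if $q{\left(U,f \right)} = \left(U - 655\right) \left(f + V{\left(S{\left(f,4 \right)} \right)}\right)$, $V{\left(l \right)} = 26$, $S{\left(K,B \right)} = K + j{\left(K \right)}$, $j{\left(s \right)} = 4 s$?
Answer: $-553379$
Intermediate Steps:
$S{\left(K,B \right)} = 5 K$ ($S{\left(K,B \right)} = K + 4 K = 5 K$)
$q{\left(U,f \right)} = \left(-655 + U\right) \left(26 + f\right)$ ($q{\left(U,f \right)} = \left(U - 655\right) \left(f + 26\right) = \left(-655 + U\right) \left(26 + f\right)$)
$-225071 + q{\left(\left(-1 + 2\right)^{2},476 \right)} = -225071 + \left(-17030 - 311780 + 26 \left(-1 + 2\right)^{2} + \left(-1 + 2\right)^{2} \cdot 476\right) = -225071 + \left(-17030 - 311780 + 26 \cdot 1^{2} + 1^{2} \cdot 476\right) = -225071 + \left(-17030 - 311780 + 26 \cdot 1 + 1 \cdot 476\right) = -225071 + \left(-17030 - 311780 + 26 + 476\right) = -225071 - 328308 = -553379$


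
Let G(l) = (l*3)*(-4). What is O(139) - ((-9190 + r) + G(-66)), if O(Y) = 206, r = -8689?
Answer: 17293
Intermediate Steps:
G(l) = -12*l (G(l) = (3*l)*(-4) = -12*l)
O(139) - ((-9190 + r) + G(-66)) = 206 - ((-9190 - 8689) - 12*(-66)) = 206 - (-17879 + 792) = 206 - 1*(-17087) = 206 + 17087 = 17293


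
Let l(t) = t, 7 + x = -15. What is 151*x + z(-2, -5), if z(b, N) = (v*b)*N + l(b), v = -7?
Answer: -3394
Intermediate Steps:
x = -22 (x = -7 - 15 = -22)
z(b, N) = b - 7*N*b (z(b, N) = (-7*b)*N + b = -7*N*b + b = b - 7*N*b)
151*x + z(-2, -5) = 151*(-22) - 2*(1 - 7*(-5)) = -3322 - 2*(1 + 35) = -3322 - 2*36 = -3322 - 72 = -3394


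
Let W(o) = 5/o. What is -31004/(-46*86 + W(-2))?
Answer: 62008/7917 ≈ 7.8323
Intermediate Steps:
-31004/(-46*86 + W(-2)) = -31004/(-46*86 + 5/(-2)) = -31004/(-3956 + 5*(-½)) = -31004/(-3956 - 5/2) = -31004/(-7917/2) = -31004*(-2/7917) = 62008/7917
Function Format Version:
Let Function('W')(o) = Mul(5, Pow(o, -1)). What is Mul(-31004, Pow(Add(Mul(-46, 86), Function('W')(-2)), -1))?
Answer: Rational(62008, 7917) ≈ 7.8323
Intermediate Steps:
Mul(-31004, Pow(Add(Mul(-46, 86), Function('W')(-2)), -1)) = Mul(-31004, Pow(Add(Mul(-46, 86), Mul(5, Pow(-2, -1))), -1)) = Mul(-31004, Pow(Add(-3956, Mul(5, Rational(-1, 2))), -1)) = Mul(-31004, Pow(Add(-3956, Rational(-5, 2)), -1)) = Mul(-31004, Pow(Rational(-7917, 2), -1)) = Mul(-31004, Rational(-2, 7917)) = Rational(62008, 7917)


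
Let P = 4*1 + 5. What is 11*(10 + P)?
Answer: 209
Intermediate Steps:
P = 9 (P = 4 + 5 = 9)
11*(10 + P) = 11*(10 + 9) = 11*19 = 209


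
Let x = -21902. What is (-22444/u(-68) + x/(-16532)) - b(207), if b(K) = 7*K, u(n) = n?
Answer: -157049685/140522 ≈ -1117.6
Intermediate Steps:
(-22444/u(-68) + x/(-16532)) - b(207) = (-22444/(-68) - 21902/(-16532)) - 7*207 = (-22444*(-1/68) - 21902*(-1/16532)) - 1*1449 = (5611/17 + 10951/8266) - 1449 = 46566693/140522 - 1449 = -157049685/140522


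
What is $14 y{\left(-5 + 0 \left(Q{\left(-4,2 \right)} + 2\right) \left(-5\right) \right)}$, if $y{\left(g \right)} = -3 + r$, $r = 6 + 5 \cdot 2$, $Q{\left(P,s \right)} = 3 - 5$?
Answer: $182$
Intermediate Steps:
$Q{\left(P,s \right)} = -2$ ($Q{\left(P,s \right)} = 3 - 5 = -2$)
$r = 16$ ($r = 6 + 10 = 16$)
$y{\left(g \right)} = 13$ ($y{\left(g \right)} = -3 + 16 = 13$)
$14 y{\left(-5 + 0 \left(Q{\left(-4,2 \right)} + 2\right) \left(-5\right) \right)} = 14 \cdot 13 = 182$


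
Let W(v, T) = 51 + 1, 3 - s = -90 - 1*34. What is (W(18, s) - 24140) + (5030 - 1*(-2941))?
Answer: -16117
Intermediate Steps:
s = 127 (s = 3 - (-90 - 1*34) = 3 - (-90 - 34) = 3 - 1*(-124) = 3 + 124 = 127)
W(v, T) = 52
(W(18, s) - 24140) + (5030 - 1*(-2941)) = (52 - 24140) + (5030 - 1*(-2941)) = -24088 + (5030 + 2941) = -24088 + 7971 = -16117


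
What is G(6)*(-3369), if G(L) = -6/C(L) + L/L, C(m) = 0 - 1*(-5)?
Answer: 3369/5 ≈ 673.80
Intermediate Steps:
C(m) = 5 (C(m) = 0 + 5 = 5)
G(L) = -1/5 (G(L) = -6/5 + L/L = -6*1/5 + 1 = -6/5 + 1 = -1/5)
G(6)*(-3369) = -1/5*(-3369) = 3369/5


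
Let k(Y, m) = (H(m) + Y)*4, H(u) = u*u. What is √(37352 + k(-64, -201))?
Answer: 10*√1987 ≈ 445.76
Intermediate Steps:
H(u) = u²
k(Y, m) = 4*Y + 4*m² (k(Y, m) = (m² + Y)*4 = (Y + m²)*4 = 4*Y + 4*m²)
√(37352 + k(-64, -201)) = √(37352 + (4*(-64) + 4*(-201)²)) = √(37352 + (-256 + 4*40401)) = √(37352 + (-256 + 161604)) = √(37352 + 161348) = √198700 = 10*√1987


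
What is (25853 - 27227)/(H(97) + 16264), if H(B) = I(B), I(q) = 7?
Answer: -1374/16271 ≈ -0.084445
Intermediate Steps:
H(B) = 7
(25853 - 27227)/(H(97) + 16264) = (25853 - 27227)/(7 + 16264) = -1374/16271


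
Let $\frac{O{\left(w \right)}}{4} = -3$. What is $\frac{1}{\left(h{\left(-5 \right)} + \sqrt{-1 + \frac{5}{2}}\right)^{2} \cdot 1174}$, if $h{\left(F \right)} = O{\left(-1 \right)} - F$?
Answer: $\frac{2}{587 \left(14 - \sqrt{6}\right)^{2}} \approx 2.5538 \cdot 10^{-5}$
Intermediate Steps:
$O{\left(w \right)} = -12$ ($O{\left(w \right)} = 4 \left(-3\right) = -12$)
$h{\left(F \right)} = -12 - F$
$\frac{1}{\left(h{\left(-5 \right)} + \sqrt{-1 + \frac{5}{2}}\right)^{2} \cdot 1174} = \frac{1}{\left(\left(-12 - -5\right) + \sqrt{-1 + \frac{5}{2}}\right)^{2} \cdot 1174} = \frac{1}{\left(\left(-12 + 5\right) + \sqrt{-1 + 5 \cdot \frac{1}{2}}\right)^{2} \cdot 1174} = \frac{1}{\left(-7 + \sqrt{-1 + \frac{5}{2}}\right)^{2} \cdot 1174} = \frac{1}{\left(-7 + \sqrt{\frac{3}{2}}\right)^{2} \cdot 1174} = \frac{1}{\left(-7 + \frac{\sqrt{6}}{2}\right)^{2} \cdot 1174} = \frac{1}{1174 \left(-7 + \frac{\sqrt{6}}{2}\right)^{2}}$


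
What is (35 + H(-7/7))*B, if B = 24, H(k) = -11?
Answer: 576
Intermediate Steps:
(35 + H(-7/7))*B = (35 - 11)*24 = 24*24 = 576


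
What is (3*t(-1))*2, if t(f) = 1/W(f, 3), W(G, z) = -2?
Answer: -3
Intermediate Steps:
t(f) = -½ (t(f) = 1/(-2) = -½)
(3*t(-1))*2 = (3*(-½))*2 = -3/2*2 = -3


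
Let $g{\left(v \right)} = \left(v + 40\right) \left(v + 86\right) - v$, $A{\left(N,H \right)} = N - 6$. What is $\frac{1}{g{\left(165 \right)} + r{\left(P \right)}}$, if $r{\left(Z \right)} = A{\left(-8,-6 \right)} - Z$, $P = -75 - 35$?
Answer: $\frac{1}{51386} \approx 1.9461 \cdot 10^{-5}$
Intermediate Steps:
$P = -110$
$A{\left(N,H \right)} = -6 + N$
$r{\left(Z \right)} = -14 - Z$ ($r{\left(Z \right)} = \left(-6 - 8\right) - Z = -14 - Z$)
$g{\left(v \right)} = - v + \left(40 + v\right) \left(86 + v\right)$ ($g{\left(v \right)} = \left(40 + v\right) \left(86 + v\right) - v = - v + \left(40 + v\right) \left(86 + v\right)$)
$\frac{1}{g{\left(165 \right)} + r{\left(P \right)}} = \frac{1}{\left(3440 + 165^{2} + 125 \cdot 165\right) - -96} = \frac{1}{\left(3440 + 27225 + 20625\right) + \left(-14 + 110\right)} = \frac{1}{51290 + 96} = \frac{1}{51386}$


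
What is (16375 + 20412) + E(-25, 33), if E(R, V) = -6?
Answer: 36781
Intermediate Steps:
(16375 + 20412) + E(-25, 33) = (16375 + 20412) - 6 = 36787 - 6 = 36781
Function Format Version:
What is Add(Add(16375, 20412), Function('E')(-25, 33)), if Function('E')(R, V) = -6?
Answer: 36781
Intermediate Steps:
Add(Add(16375, 20412), Function('E')(-25, 33)) = Add(Add(16375, 20412), -6) = Add(36787, -6) = 36781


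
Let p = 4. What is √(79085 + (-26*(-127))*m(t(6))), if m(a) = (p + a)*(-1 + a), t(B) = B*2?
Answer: √660237 ≈ 812.55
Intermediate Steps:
t(B) = 2*B
m(a) = (-1 + a)*(4 + a) (m(a) = (4 + a)*(-1 + a) = (-1 + a)*(4 + a))
√(79085 + (-26*(-127))*m(t(6))) = √(79085 + (-26*(-127))*(-4 + (2*6)² + 3*(2*6))) = √(79085 + 3302*(-4 + 12² + 3*12)) = √(79085 + 3302*(-4 + 144 + 36)) = √(79085 + 3302*176) = √(79085 + 581152) = √660237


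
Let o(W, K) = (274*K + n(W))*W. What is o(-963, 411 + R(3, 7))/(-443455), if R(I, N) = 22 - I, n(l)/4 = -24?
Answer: 113368212/443455 ≈ 255.65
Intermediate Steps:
n(l) = -96 (n(l) = 4*(-24) = -96)
o(W, K) = W*(-96 + 274*K) (o(W, K) = (274*K - 96)*W = (-96 + 274*K)*W = W*(-96 + 274*K))
o(-963, 411 + R(3, 7))/(-443455) = (2*(-963)*(-48 + 137*(411 + (22 - 1*3))))/(-443455) = (2*(-963)*(-48 + 137*(411 + (22 - 3))))*(-1/443455) = (2*(-963)*(-48 + 137*(411 + 19)))*(-1/443455) = (2*(-963)*(-48 + 137*430))*(-1/443455) = (2*(-963)*(-48 + 58910))*(-1/443455) = (2*(-963)*58862)*(-1/443455) = -113368212*(-1/443455) = 113368212/443455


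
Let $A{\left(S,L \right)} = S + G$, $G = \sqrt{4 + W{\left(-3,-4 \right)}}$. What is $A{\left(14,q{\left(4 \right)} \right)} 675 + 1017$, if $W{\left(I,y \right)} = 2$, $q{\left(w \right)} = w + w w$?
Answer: $10467 + 675 \sqrt{6} \approx 12120.0$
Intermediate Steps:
$q{\left(w \right)} = w + w^{2}$
$G = \sqrt{6}$ ($G = \sqrt{4 + 2} = \sqrt{6} \approx 2.4495$)
$A{\left(S,L \right)} = S + \sqrt{6}$
$A{\left(14,q{\left(4 \right)} \right)} 675 + 1017 = \left(14 + \sqrt{6}\right) 675 + 1017 = \left(9450 + 675 \sqrt{6}\right) + 1017 = 10467 + 675 \sqrt{6}$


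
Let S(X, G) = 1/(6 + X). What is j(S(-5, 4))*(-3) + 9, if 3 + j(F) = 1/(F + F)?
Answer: 33/2 ≈ 16.500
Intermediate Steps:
j(F) = -3 + 1/(2*F) (j(F) = -3 + 1/(F + F) = -3 + 1/(2*F))
j(S(-5, 4))*(-3) + 9 = (-3 + 1/(2*(1/(6 - 5))))*(-3) + 9 = (-3 + 1/(2*(1/1)))*(-3) + 9 = (-3 + (1/2)/1)*(-3) + 9 = (-3 + (1/2)*1)*(-3) + 9 = (-3 + 1/2)*(-3) + 9 = -5/2*(-3) + 9 = 15/2 + 9 = 33/2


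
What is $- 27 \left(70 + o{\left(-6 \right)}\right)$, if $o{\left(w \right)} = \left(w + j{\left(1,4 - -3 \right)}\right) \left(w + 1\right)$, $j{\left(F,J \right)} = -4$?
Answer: $-3240$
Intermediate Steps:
$o{\left(w \right)} = \left(1 + w\right) \left(-4 + w\right)$ ($o{\left(w \right)} = \left(w - 4\right) \left(w + 1\right) = \left(-4 + w\right) \left(1 + w\right) = \left(1 + w\right) \left(-4 + w\right)$)
$- 27 \left(70 + o{\left(-6 \right)}\right) = - 27 \left(70 - \left(-14 - 36\right)\right) = - 27 \left(70 + \left(-4 + 36 + 18\right)\right) = - 27 \left(70 + 50\right) = \left(-27\right) 120 = -3240$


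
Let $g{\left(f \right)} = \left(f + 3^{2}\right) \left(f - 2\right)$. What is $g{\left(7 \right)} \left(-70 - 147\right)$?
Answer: $-17360$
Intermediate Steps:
$g{\left(f \right)} = \left(-2 + f\right) \left(9 + f\right)$ ($g{\left(f \right)} = \left(f + 9\right) \left(-2 + f\right) = \left(9 + f\right) \left(-2 + f\right) = \left(-2 + f\right) \left(9 + f\right)$)
$g{\left(7 \right)} \left(-70 - 147\right) = \left(-18 + 7^{2} + 7 \cdot 7\right) \left(-70 - 147\right) = \left(-18 + 49 + 49\right) \left(-217\right) = 80 \left(-217\right) = -17360$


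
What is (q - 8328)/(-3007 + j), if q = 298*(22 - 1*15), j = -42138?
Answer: 6242/45145 ≈ 0.13827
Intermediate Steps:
q = 2086 (q = 298*(22 - 15) = 298*7 = 2086)
(q - 8328)/(-3007 + j) = (2086 - 8328)/(-3007 - 42138) = -6242/(-45145) = -6242*(-1/45145) = 6242/45145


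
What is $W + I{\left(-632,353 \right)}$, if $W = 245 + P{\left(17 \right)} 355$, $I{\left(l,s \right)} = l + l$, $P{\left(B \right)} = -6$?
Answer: $-3149$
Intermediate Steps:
$I{\left(l,s \right)} = 2 l$
$W = -1885$ ($W = 245 - 2130 = -1885$)
$W + I{\left(-632,353 \right)} = -1885 + 2 \left(-632\right) = -1885 - 1264 = -3149$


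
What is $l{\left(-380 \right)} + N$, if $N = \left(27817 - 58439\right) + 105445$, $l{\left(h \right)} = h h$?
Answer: $219223$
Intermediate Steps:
$l{\left(h \right)} = h^{2}$
$N = 74823$ ($N = \left(27817 - 58439\right) + 105445 = -30622 + 105445 = 74823$)
$l{\left(-380 \right)} + N = \left(-380\right)^{2} + 74823 = 144400 + 74823 = 219223$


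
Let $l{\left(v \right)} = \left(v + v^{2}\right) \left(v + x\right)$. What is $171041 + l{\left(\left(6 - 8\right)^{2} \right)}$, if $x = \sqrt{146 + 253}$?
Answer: $171121 + 20 \sqrt{399} \approx 1.7152 \cdot 10^{5}$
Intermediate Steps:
$x = \sqrt{399} \approx 19.975$
$l{\left(v \right)} = \left(v + \sqrt{399}\right) \left(v + v^{2}\right)$ ($l{\left(v \right)} = \left(v + v^{2}\right) \left(v + \sqrt{399}\right) = \left(v + \sqrt{399}\right) \left(v + v^{2}\right)$)
$171041 + l{\left(\left(6 - 8\right)^{2} \right)} = 171041 + \left(6 - 8\right)^{2} \left(\left(6 - 8\right)^{2} + \sqrt{399} + \left(\left(6 - 8\right)^{2}\right)^{2} + \left(6 - 8\right)^{2} \sqrt{399}\right) = 171041 + \left(-2\right)^{2} \left(\left(-2\right)^{2} + \sqrt{399} + \left(\left(-2\right)^{2}\right)^{2} + \left(-2\right)^{2} \sqrt{399}\right) = 171041 + 4 \left(4 + \sqrt{399} + 4^{2} + 4 \sqrt{399}\right) = 171041 + 4 \left(4 + \sqrt{399} + 16 + 4 \sqrt{399}\right) = 171041 + 4 \left(20 + 5 \sqrt{399}\right) = 171041 + \left(80 + 20 \sqrt{399}\right) = 171121 + 20 \sqrt{399}$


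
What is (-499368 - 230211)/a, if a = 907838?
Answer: -729579/907838 ≈ -0.80364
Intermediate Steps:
(-499368 - 230211)/a = (-499368 - 230211)/907838 = -729579*1/907838 = -729579/907838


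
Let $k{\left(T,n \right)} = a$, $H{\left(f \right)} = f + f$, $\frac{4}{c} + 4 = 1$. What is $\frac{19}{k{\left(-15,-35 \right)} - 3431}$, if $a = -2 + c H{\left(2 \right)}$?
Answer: $- \frac{57}{10315} \approx -0.0055259$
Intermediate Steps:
$c = - \frac{4}{3}$ ($c = \frac{4}{-4 + 1} = \frac{4}{-3} = 4 \left(- \frac{1}{3}\right) = - \frac{4}{3} \approx -1.3333$)
$H{\left(f \right)} = 2 f$
$a = - \frac{22}{3}$ ($a = -2 - \frac{4 \cdot 2 \cdot 2}{3} = -2 - \frac{16}{3} = - \frac{22}{3} \approx -7.3333$)
$k{\left(T,n \right)} = - \frac{22}{3}$
$\frac{19}{k{\left(-15,-35 \right)} - 3431} = \frac{19}{- \frac{22}{3} - 3431} = \frac{19}{- \frac{10315}{3}} = 19 \left(- \frac{3}{10315}\right) = - \frac{57}{10315}$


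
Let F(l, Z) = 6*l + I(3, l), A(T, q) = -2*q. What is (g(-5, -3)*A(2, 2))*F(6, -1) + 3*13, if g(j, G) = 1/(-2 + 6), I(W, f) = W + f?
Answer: -6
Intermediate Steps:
g(j, G) = ¼ (g(j, G) = 1/4 = ¼)
F(l, Z) = 3 + 7*l (F(l, Z) = 6*l + (3 + l) = 3 + 7*l)
(g(-5, -3)*A(2, 2))*F(6, -1) + 3*13 = ((-2*2)/4)*(3 + 7*6) + 3*13 = ((¼)*(-4))*(3 + 42) + 39 = -1*45 + 39 = -45 + 39 = -6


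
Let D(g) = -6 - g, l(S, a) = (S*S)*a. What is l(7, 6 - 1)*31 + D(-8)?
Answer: 7597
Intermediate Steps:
l(S, a) = a*S**2 (l(S, a) = S**2*a = a*S**2)
l(7, 6 - 1)*31 + D(-8) = ((6 - 1)*7**2)*31 + (-6 - 1*(-8)) = (5*49)*31 + (-6 + 8) = 245*31 + 2 = 7595 + 2 = 7597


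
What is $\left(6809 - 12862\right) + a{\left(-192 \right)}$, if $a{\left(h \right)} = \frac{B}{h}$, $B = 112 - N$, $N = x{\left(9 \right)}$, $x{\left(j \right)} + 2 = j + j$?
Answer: $- \frac{12107}{2} \approx -6053.5$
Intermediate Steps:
$x{\left(j \right)} = -2 + 2 j$ ($x{\left(j \right)} = -2 + \left(j + j\right) = -2 + 2 j$)
$N = 16$ ($N = -2 + 2 \cdot 9 = -2 + 18 = 16$)
$B = 96$ ($B = 112 - 16 = 96$)
$a{\left(h \right)} = \frac{96}{h}$
$\left(6809 - 12862\right) + a{\left(-192 \right)} = \left(6809 - 12862\right) + \frac{96}{-192} = -6053 + 96 \left(- \frac{1}{192}\right) = -6053 - \frac{1}{2} = - \frac{12107}{2}$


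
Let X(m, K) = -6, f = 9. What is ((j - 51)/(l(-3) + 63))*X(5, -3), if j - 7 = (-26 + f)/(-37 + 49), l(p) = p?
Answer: 109/24 ≈ 4.5417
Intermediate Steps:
j = 67/12 (j = 7 + (-26 + 9)/(-37 + 49) = 7 - 17/12 = 67/12 ≈ 5.5833)
((j - 51)/(l(-3) + 63))*X(5, -3) = ((67/12 - 51)/(-3 + 63))*(-6) = -545/12/60*(-6) = -545/12*1/60*(-6) = -109/144*(-6) = 109/24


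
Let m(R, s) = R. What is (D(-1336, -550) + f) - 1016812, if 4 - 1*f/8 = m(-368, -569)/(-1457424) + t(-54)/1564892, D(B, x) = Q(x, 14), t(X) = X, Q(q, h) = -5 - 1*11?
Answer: -36234656043729632/35636111847 ≈ -1.0168e+6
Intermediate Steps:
Q(q, h) = -16 (Q(q, h) = -5 - 11 = -16)
D(B, x) = -16
f = 1140293431684/35636111847 (f = 32 - 8*(-368/(-1457424) - 54/1564892) = 32 - 8*(-368*(-1/1457424) - 54*1/1564892) = 32 - 8*(23/91089 - 27/782446) = 32 - 8*15536855/71272223694 = 32 - 62147420/35636111847 = 1140293431684/35636111847 ≈ 31.998)
(D(-1336, -550) + f) - 1016812 = (-16 + 1140293431684/35636111847) - 1016812 = 570115642132/35636111847 - 1016812 = -36234656043729632/35636111847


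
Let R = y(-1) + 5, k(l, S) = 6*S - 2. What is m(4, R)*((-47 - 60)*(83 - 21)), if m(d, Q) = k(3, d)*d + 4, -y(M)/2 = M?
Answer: -610328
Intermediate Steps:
y(M) = -2*M
k(l, S) = -2 + 6*S
R = 7 (R = -2*(-1) + 5 = 2 + 5 = 7)
m(d, Q) = 4 + d*(-2 + 6*d) (m(d, Q) = (-2 + 6*d)*d + 4 = d*(-2 + 6*d) + 4 = 4 + d*(-2 + 6*d))
m(4, R)*((-47 - 60)*(83 - 21)) = (4 + 2*4*(-1 + 3*4))*((-47 - 60)*(83 - 21)) = (4 + 2*4*(-1 + 12))*(-107*62) = (4 + 2*4*11)*(-6634) = (4 + 88)*(-6634) = 92*(-6634) = -610328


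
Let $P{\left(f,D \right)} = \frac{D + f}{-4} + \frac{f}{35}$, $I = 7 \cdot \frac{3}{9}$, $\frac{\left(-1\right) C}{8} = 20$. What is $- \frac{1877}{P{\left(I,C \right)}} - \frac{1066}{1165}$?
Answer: $- \frac{133727654}{2759885} \approx -48.454$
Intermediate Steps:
$C = -160$ ($C = \left(-8\right) 20 = -160$)
$I = \frac{7}{3}$ ($I = 7 \cdot 3 \cdot \frac{1}{9} = 7 \cdot \frac{1}{3} = \frac{7}{3} \approx 2.3333$)
$P{\left(f,D \right)} = - \frac{31 f}{140} - \frac{D}{4}$ ($P{\left(f,D \right)} = \left(D + f\right) \left(- \frac{1}{4}\right) + f \frac{1}{35} = \left(- \frac{D}{4} - \frac{f}{4}\right) + \frac{f}{35} = - \frac{31 f}{140} - \frac{D}{4}$)
$- \frac{1877}{P{\left(I,C \right)}} - \frac{1066}{1165} = - \frac{1877}{\left(- \frac{31}{140}\right) \frac{7}{3} - -40} - \frac{1066}{1165} = - \frac{1877}{- \frac{31}{60} + 40} - \frac{1066}{1165} = - \frac{1877}{\frac{2369}{60}} - \frac{1066}{1165} = \left(-1877\right) \frac{60}{2369} - \frac{1066}{1165} = - \frac{112620}{2369} - \frac{1066}{1165} = - \frac{133727654}{2759885}$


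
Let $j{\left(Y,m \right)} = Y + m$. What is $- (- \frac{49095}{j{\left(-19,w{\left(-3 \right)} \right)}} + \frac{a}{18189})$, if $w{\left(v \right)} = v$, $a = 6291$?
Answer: $- \frac{99236373}{44462} \approx -2231.9$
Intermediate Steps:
$- (- \frac{49095}{j{\left(-19,w{\left(-3 \right)} \right)}} + \frac{a}{18189}) = - (- \frac{49095}{-19 - 3} + \frac{6291}{18189}) = - (- \frac{49095}{-22} + 6291 \cdot \frac{1}{18189}) = - (\left(-49095\right) \left(- \frac{1}{22}\right) + \frac{699}{2021}) = - (\frac{49095}{22} + \frac{699}{2021}) = \left(-1\right) \frac{99236373}{44462} = - \frac{99236373}{44462}$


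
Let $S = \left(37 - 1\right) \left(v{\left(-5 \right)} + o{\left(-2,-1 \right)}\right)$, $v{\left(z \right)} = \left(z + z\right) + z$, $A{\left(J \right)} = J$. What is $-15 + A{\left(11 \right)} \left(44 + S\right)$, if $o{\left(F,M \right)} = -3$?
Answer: $-6659$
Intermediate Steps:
$v{\left(z \right)} = 3 z$ ($v{\left(z \right)} = 2 z + z = 3 z$)
$S = -648$ ($S = \left(37 - 1\right) \left(3 \left(-5\right) - 3\right) = 36 \left(-15 - 3\right) = 36 \left(-18\right) = -648$)
$-15 + A{\left(11 \right)} \left(44 + S\right) = -15 + 11 \left(44 - 648\right) = -15 + 11 \left(-604\right) = -15 - 6644 = -6659$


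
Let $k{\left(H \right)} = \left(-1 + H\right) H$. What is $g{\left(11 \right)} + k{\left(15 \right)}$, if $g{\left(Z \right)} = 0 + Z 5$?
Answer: $265$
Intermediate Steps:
$k{\left(H \right)} = H \left(-1 + H\right)$
$g{\left(Z \right)} = 5 Z$ ($g{\left(Z \right)} = 0 + 5 Z = 5 Z$)
$g{\left(11 \right)} + k{\left(15 \right)} = 5 \cdot 11 + 15 \left(-1 + 15\right) = 55 + 15 \cdot 14 = 55 + 210 = 265$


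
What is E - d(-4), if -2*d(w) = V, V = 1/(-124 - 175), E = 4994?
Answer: 2986411/598 ≈ 4994.0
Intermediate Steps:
V = -1/299 (V = 1/(-299) = -1/299 ≈ -0.0033445)
d(w) = 1/598 (d(w) = -½*(-1/299) = 1/598)
E - d(-4) = 4994 - 1*1/598 = 4994 - 1/598 = 2986411/598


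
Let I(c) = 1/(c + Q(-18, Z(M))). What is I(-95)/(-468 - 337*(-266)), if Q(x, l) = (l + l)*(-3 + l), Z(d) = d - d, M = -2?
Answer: -1/8471530 ≈ -1.1804e-7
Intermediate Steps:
Z(d) = 0
Q(x, l) = 2*l*(-3 + l) (Q(x, l) = (2*l)*(-3 + l) = 2*l*(-3 + l))
I(c) = 1/c (I(c) = 1/(c + 2*0*(-3 + 0)) = 1/(c + 2*0*(-3)) = 1/(c + 0) = 1/c)
I(-95)/(-468 - 337*(-266)) = 1/((-95)*(-468 - 337*(-266))) = -1/(95*(-468 + 89642)) = -1/95/89174 = -1/95*1/89174 = -1/8471530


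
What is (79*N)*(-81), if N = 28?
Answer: -179172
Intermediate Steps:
(79*N)*(-81) = (79*28)*(-81) = 2212*(-81) = -179172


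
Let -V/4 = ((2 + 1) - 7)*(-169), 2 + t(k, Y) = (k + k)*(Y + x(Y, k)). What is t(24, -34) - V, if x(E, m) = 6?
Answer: 1358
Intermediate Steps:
t(k, Y) = -2 + 2*k*(6 + Y) (t(k, Y) = -2 + (k + k)*(Y + 6) = -2 + (2*k)*(6 + Y) = -2 + 2*k*(6 + Y))
V = -2704 (V = -4*((2 + 1) - 7)*(-169) = -4*(3 - 7)*(-169) = -(-16)*(-169) = -4*676 = -2704)
t(24, -34) - V = (-2 + 12*24 + 2*(-34)*24) - 1*(-2704) = (-2 + 288 - 1632) + 2704 = -1346 + 2704 = 1358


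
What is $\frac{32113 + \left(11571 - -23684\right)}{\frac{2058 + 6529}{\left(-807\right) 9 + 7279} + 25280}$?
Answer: $\frac{359296}{137689} \approx 2.6095$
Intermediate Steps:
$\frac{32113 + \left(11571 - -23684\right)}{\frac{2058 + 6529}{\left(-807\right) 9 + 7279} + 25280} = \frac{32113 + \left(11571 + 23684\right)}{\frac{8587}{-7263 + 7279} + 25280} = \frac{32113 + 35255}{\frac{8587}{16} + 25280} = \frac{67368}{8587 \cdot \frac{1}{16} + 25280} = \frac{67368}{\frac{8587}{16} + 25280} = \frac{67368}{\frac{413067}{16}} = 67368 \cdot \frac{16}{413067} = \frac{359296}{137689}$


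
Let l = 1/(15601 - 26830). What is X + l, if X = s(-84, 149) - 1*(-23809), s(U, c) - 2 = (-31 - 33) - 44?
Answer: 266160986/11229 ≈ 23703.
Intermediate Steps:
s(U, c) = -106 (s(U, c) = 2 + ((-31 - 33) - 44) = 2 + (-64 - 44) = 2 - 108 = -106)
X = 23703 (X = -106 - 1*(-23809) = -106 + 23809 = 23703)
l = -1/11229 (l = 1/(-11229) = -1/11229 ≈ -8.9055e-5)
X + l = 23703 - 1/11229 = 266160986/11229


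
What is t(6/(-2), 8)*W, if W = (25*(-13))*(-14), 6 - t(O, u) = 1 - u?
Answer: 59150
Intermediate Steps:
t(O, u) = 5 + u (t(O, u) = 6 - (1 - u) = 6 + (-1 + u) = 5 + u)
W = 4550 (W = -325*(-14) = 4550)
t(6/(-2), 8)*W = (5 + 8)*4550 = 13*4550 = 59150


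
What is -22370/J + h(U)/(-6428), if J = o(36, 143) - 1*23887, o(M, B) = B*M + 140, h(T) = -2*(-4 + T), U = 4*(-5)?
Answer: 35725402/29888593 ≈ 1.1953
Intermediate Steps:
U = -20
h(T) = 8 - 2*T
o(M, B) = 140 + B*M
J = -18599 (J = (140 + 143*36) - 1*23887 = (140 + 5148) - 23887 = 5288 - 23887 = -18599)
-22370/J + h(U)/(-6428) = -22370/(-18599) + (8 - 2*(-20))/(-6428) = -22370*(-1/18599) + (8 + 40)*(-1/6428) = 22370/18599 + 48*(-1/6428) = 22370/18599 - 12/1607 = 35725402/29888593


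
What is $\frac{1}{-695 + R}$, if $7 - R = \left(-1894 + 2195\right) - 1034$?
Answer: $\frac{1}{45} \approx 0.022222$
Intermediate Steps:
$R = 740$ ($R = 7 - \left(\left(-1894 + 2195\right) - 1034\right) = 7 - \left(301 - 1034\right) = 7 - -733 = 7 + 733 = 740$)
$\frac{1}{-695 + R} = \frac{1}{-695 + 740} = \frac{1}{45}$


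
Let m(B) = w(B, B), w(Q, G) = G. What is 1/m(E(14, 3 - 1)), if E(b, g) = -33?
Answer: -1/33 ≈ -0.030303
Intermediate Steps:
m(B) = B
1/m(E(14, 3 - 1)) = 1/(-33) = -1/33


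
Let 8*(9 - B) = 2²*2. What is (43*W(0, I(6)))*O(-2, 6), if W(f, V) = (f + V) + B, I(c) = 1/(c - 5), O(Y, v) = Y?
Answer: -774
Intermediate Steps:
I(c) = 1/(-5 + c)
B = 8 (B = 9 - 2²*2/8 = 9 - 2/2 = 9 - ⅛*8 = 9 - 1 = 8)
W(f, V) = 8 + V + f (W(f, V) = (f + V) + 8 = (V + f) + 8 = 8 + V + f)
(43*W(0, I(6)))*O(-2, 6) = (43*(8 + 1/(-5 + 6) + 0))*(-2) = (43*(8 + 1/1 + 0))*(-2) = (43*(8 + 1 + 0))*(-2) = (43*9)*(-2) = 387*(-2) = -774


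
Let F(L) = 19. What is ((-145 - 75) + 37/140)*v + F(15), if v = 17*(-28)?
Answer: 523066/5 ≈ 1.0461e+5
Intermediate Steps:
v = -476
((-145 - 75) + 37/140)*v + F(15) = ((-145 - 75) + 37/140)*(-476) + 19 = (-220 + 37*(1/140))*(-476) + 19 = (-220 + 37/140)*(-476) + 19 = -30763/140*(-476) + 19 = 522971/5 + 19 = 523066/5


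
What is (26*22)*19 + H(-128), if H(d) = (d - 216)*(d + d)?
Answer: 98932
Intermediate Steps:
H(d) = 2*d*(-216 + d) (H(d) = (-216 + d)*(2*d) = 2*d*(-216 + d))
(26*22)*19 + H(-128) = (26*22)*19 + 2*(-128)*(-216 - 128) = 572*19 + 2*(-128)*(-344) = 10868 + 88064 = 98932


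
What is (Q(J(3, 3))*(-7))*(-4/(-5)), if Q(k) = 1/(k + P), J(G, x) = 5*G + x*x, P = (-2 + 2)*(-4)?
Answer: -7/30 ≈ -0.23333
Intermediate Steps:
P = 0 (P = 0*(-4) = 0)
J(G, x) = x² + 5*G (J(G, x) = 5*G + x² = x² + 5*G)
Q(k) = 1/k (Q(k) = 1/(k + 0) = 1/k)
(Q(J(3, 3))*(-7))*(-4/(-5)) = (-7/(3² + 5*3))*(-4/(-5)) = (-7/(9 + 15))*(-4*(-⅕)) = (-7/24)*(⅘) = ((1/24)*(-7))*(⅘) = -7/24*⅘ = -7/30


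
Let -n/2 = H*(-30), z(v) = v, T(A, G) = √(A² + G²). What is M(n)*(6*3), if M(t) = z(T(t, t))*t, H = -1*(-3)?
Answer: 583200*√2 ≈ 8.2477e+5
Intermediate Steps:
H = 3
n = 180 (n = -6*(-30) = -2*(-90) = 180)
M(t) = t*√2*√(t²) (M(t) = √(t² + t²)*t = √(2*t²)*t = (√2*√(t²))*t = t*√2*√(t²))
M(n)*(6*3) = (180*√2*√(180²))*(6*3) = (180*√2*√32400)*18 = (180*√2*180)*18 = (32400*√2)*18 = 583200*√2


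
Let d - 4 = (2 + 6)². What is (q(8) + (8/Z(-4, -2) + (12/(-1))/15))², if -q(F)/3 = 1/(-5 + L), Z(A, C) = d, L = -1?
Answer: 961/28900 ≈ 0.033253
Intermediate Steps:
d = 68 (d = 4 + (2 + 6)² = 4 + 8² = 4 + 64 = 68)
Z(A, C) = 68
q(F) = ½ (q(F) = -3/(-5 - 1) = -3/(-6) = -3*(-⅙) = ½)
(q(8) + (8/Z(-4, -2) + (12/(-1))/15))² = (½ + (8/68 + (12/(-1))/15))² = (½ + (8*(1/68) + (12*(-1))*(1/15)))² = (½ + (2/17 - 12*1/15))² = (½ + (2/17 - ⅘))² = (½ - 58/85)² = (-31/170)² = 961/28900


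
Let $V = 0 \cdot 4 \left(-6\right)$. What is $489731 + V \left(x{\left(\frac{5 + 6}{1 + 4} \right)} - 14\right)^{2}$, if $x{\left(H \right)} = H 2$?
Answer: $489731$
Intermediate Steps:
$x{\left(H \right)} = 2 H$
$V = 0$ ($V = 0 \left(-6\right) = 0$)
$489731 + V \left(x{\left(\frac{5 + 6}{1 + 4} \right)} - 14\right)^{2} = 489731 + 0 \left(2 \frac{5 + 6}{1 + 4} - 14\right)^{2} = 489731 + 0 \left(2 \cdot \frac{11}{5} - 14\right)^{2} = 489731 + 0 \left(\frac{22}{5} - 14\right)^{2} = 489731 + 0 \left(- \frac{48}{5}\right)^{2} = 489731 + 0 \cdot \frac{2304}{25} = 489731 + 0 = 489731$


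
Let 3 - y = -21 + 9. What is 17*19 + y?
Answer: 338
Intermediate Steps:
y = 15 (y = 3 - (-21 + 9) = 3 - 1*(-12) = 3 + 12 = 15)
17*19 + y = 17*19 + 15 = 323 + 15 = 338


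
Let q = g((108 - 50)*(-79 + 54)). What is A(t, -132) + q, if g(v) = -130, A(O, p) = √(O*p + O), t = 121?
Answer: -130 + 11*I*√131 ≈ -130.0 + 125.9*I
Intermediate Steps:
A(O, p) = √(O + O*p)
q = -130
A(t, -132) + q = √(121*(1 - 132)) - 130 = √(121*(-131)) - 130 = √(-15851) - 130 = 11*I*√131 - 130 = -130 + 11*I*√131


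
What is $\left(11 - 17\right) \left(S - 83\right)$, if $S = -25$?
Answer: $648$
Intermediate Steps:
$\left(11 - 17\right) \left(S - 83\right) = \left(11 - 17\right) \left(-25 - 83\right) = \left(-6\right) \left(-108\right) = 648$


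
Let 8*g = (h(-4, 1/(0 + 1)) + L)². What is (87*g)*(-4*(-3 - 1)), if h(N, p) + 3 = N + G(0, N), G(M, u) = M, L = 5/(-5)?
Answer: 11136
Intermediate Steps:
L = -1 (L = 5*(-⅕) = -1)
h(N, p) = -3 + N (h(N, p) = -3 + (N + 0) = -3 + N)
g = 8 (g = ((-3 - 4) - 1)²/8 = (-7 - 1)²/8 = (⅛)*(-8)² = (⅛)*64 = 8)
(87*g)*(-4*(-3 - 1)) = (87*8)*(-4*(-3 - 1)) = 696*(-4*(-4)) = 696*16 = 11136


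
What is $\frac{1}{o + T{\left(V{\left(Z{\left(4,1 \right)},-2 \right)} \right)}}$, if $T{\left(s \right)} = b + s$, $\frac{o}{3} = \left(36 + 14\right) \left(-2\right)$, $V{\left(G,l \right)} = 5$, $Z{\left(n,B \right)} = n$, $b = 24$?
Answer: $- \frac{1}{271} \approx -0.00369$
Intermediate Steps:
$o = -300$ ($o = 3 \left(36 + 14\right) \left(-2\right) = 3 \cdot 50 \left(-2\right) = 3 \left(-100\right) = -300$)
$T{\left(s \right)} = 24 + s$
$\frac{1}{o + T{\left(V{\left(Z{\left(4,1 \right)},-2 \right)} \right)}} = \frac{1}{-300 + \left(24 + 5\right)} = \frac{1}{-300 + 29} = \frac{1}{-271} = - \frac{1}{271}$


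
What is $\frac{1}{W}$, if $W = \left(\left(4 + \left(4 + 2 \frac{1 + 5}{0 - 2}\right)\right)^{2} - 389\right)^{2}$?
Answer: $\frac{1}{148225} \approx 6.7465 \cdot 10^{-6}$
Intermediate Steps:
$W = 148225$ ($W = \left(\left(4 + \left(4 + 2 \frac{6}{-2}\right)\right)^{2} - 389\right)^{2} = \left(\left(4 + \left(4 + 2 \cdot 6 \left(- \frac{1}{2}\right)\right)\right)^{2} - 389\right)^{2} = \left(\left(4 + \left(4 + 2 \left(-3\right)\right)\right)^{2} - 389\right)^{2} = \left(\left(4 + \left(4 - 6\right)\right)^{2} - 389\right)^{2} = \left(\left(4 - 2\right)^{2} - 389\right)^{2} = \left(2^{2} - 389\right)^{2} = \left(4 - 389\right)^{2} = \left(-385\right)^{2} = 148225$)
$\frac{1}{W} = \frac{1}{148225}$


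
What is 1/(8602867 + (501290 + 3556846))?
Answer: 1/12661003 ≈ 7.8983e-8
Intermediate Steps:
1/(8602867 + (501290 + 3556846)) = 1/(8602867 + 4058136) = 1/12661003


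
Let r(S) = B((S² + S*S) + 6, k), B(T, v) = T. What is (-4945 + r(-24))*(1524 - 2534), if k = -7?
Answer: 3824870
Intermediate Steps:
r(S) = 6 + 2*S² (r(S) = (S² + S*S) + 6 = (S² + S²) + 6 = 2*S² + 6 = 6 + 2*S²)
(-4945 + r(-24))*(1524 - 2534) = (-4945 + (6 + 2*(-24)²))*(1524 - 2534) = (-4945 + (6 + 2*576))*(-1010) = (-4945 + (6 + 1152))*(-1010) = (-4945 + 1158)*(-1010) = -3787*(-1010) = 3824870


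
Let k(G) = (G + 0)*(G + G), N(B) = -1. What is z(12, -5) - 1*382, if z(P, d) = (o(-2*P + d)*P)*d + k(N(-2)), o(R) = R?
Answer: 1360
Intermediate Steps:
k(G) = 2*G² (k(G) = G*(2*G) = 2*G²)
z(P, d) = 2 + P*d*(d - 2*P) (z(P, d) = ((-2*P + d)*P)*d + 2*(-1)² = ((d - 2*P)*P)*d + 2*1 = (P*(d - 2*P))*d + 2 = P*d*(d - 2*P) + 2 = 2 + P*d*(d - 2*P))
z(12, -5) - 1*382 = (2 - 1*12*(-5)*(-1*(-5) + 2*12)) - 1*382 = (2 - 1*12*(-5)*(5 + 24)) - 382 = (2 - 1*12*(-5)*29) - 382 = (2 + 1740) - 382 = 1742 - 382 = 1360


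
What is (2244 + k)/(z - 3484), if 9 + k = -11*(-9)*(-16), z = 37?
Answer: -217/1149 ≈ -0.18886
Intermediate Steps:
k = -1593 (k = -9 - 11*(-9)*(-16) = -9 + 99*(-16) = -9 - 1584 = -1593)
(2244 + k)/(z - 3484) = (2244 - 1593)/(37 - 3484) = 651/(-3447) = 651*(-1/3447) = -217/1149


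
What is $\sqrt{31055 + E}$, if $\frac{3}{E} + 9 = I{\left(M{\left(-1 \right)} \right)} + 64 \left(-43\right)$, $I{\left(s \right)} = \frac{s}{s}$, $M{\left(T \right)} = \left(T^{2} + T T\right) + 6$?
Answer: $\frac{3 \sqrt{730137530}}{460} \approx 176.22$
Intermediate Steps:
$M{\left(T \right)} = 6 + 2 T^{2}$ ($M{\left(T \right)} = \left(T^{2} + T^{2}\right) + 6 = 2 T^{2} + 6 = 6 + 2 T^{2}$)
$I{\left(s \right)} = 1$
$E = - \frac{1}{920}$ ($E = \frac{3}{-9 + \left(1 + 64 \left(-43\right)\right)} = \frac{3}{-9 + \left(1 - 2752\right)} = \frac{3}{-9 - 2751} = \frac{3}{-2760} = 3 \left(- \frac{1}{2760}\right) = - \frac{1}{920} \approx -0.001087$)
$\sqrt{31055 + E} = \sqrt{31055 - \frac{1}{920}} = \sqrt{\frac{28570599}{920}} = \frac{3 \sqrt{730137530}}{460}$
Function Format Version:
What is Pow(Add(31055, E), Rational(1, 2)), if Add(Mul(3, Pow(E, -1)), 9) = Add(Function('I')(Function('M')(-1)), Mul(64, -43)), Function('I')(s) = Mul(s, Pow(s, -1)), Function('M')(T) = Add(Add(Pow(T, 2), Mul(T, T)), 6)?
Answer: Mul(Rational(3, 460), Pow(730137530, Rational(1, 2))) ≈ 176.22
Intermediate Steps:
Function('M')(T) = Add(6, Mul(2, Pow(T, 2))) (Function('M')(T) = Add(Add(Pow(T, 2), Pow(T, 2)), 6) = Add(Mul(2, Pow(T, 2)), 6) = Add(6, Mul(2, Pow(T, 2))))
Function('I')(s) = 1
E = Rational(-1, 920) (E = Mul(3, Pow(Add(-9, Add(1, Mul(64, -43))), -1)) = Mul(3, Pow(Add(-9, Add(1, -2752)), -1)) = Mul(3, Pow(Add(-9, -2751), -1)) = Mul(3, Pow(-2760, -1)) = Mul(3, Rational(-1, 2760)) = Rational(-1, 920) ≈ -0.0010870)
Pow(Add(31055, E), Rational(1, 2)) = Pow(Add(31055, Rational(-1, 920)), Rational(1, 2)) = Pow(Rational(28570599, 920), Rational(1, 2)) = Mul(Rational(3, 460), Pow(730137530, Rational(1, 2)))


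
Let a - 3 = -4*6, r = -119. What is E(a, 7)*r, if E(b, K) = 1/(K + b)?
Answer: 17/2 ≈ 8.5000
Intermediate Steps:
a = -21 (a = 3 - 4*6 = 3 - 24 = -21)
E(a, 7)*r = -119/(7 - 21) = -119/(-14) = -1/14*(-119) = 17/2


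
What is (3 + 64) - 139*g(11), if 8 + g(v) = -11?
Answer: 2708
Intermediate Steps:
g(v) = -19 (g(v) = -8 - 11 = -19)
(3 + 64) - 139*g(11) = (3 + 64) - 139*(-19) = 67 + 2641 = 2708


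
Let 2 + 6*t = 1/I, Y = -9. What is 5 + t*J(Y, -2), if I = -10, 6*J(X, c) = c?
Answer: 307/60 ≈ 5.1167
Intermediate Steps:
J(X, c) = c/6
t = -7/20 (t = -⅓ + (⅙)/(-10) = -⅓ + (⅙)*(-⅒) = -⅓ - 1/60 = -7/20 ≈ -0.35000)
5 + t*J(Y, -2) = 5 - 7*(-2)/120 = 5 - 7/20*(-⅓) = 5 + 7/60 = 307/60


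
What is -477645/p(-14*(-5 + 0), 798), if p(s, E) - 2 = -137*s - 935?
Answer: 477645/10523 ≈ 45.391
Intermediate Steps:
p(s, E) = -933 - 137*s (p(s, E) = 2 + (-137*s - 935) = 2 + (-935 - 137*s) = -933 - 137*s)
-477645/p(-14*(-5 + 0), 798) = -477645/(-933 - (-1918)*(-5 + 0)) = -477645/(-933 - (-1918)*(-5)) = -477645/(-933 - 137*70) = -477645/(-933 - 9590) = -477645/(-10523) = -477645*(-1/10523) = 477645/10523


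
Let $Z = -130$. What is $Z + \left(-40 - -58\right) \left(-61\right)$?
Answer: $-1228$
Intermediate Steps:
$Z + \left(-40 - -58\right) \left(-61\right) = -130 + \left(-40 - -58\right) \left(-61\right) = -130 + \left(-40 + 58\right) \left(-61\right) = -130 + 18 \left(-61\right) = -130 - 1098 = -1228$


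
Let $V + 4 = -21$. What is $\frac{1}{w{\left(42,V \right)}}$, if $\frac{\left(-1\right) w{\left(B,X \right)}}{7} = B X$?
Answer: $\frac{1}{7350} \approx 0.00013605$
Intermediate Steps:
$V = -25$ ($V = -4 - 21 = -25$)
$w{\left(B,X \right)} = - 7 B X$
$\frac{1}{w{\left(42,V \right)}} = \frac{1}{\left(-7\right) 42 \left(-25\right)} = \frac{1}{7350}$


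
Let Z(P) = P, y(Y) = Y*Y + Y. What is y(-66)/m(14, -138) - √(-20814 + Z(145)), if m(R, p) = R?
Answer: 2145/7 - I*√20669 ≈ 306.43 - 143.77*I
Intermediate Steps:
y(Y) = Y + Y² (y(Y) = Y² + Y = Y + Y²)
y(-66)/m(14, -138) - √(-20814 + Z(145)) = -66*(1 - 66)/14 - √(-20814 + 145) = -66*(-65)*(1/14) - √(-20669) = 4290*(1/14) - I*√20669 = 2145/7 - I*√20669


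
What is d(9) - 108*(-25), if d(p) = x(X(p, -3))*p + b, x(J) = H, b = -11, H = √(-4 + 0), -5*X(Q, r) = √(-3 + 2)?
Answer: 2689 + 18*I ≈ 2689.0 + 18.0*I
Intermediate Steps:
X(Q, r) = -I/5 (X(Q, r) = -√(-3 + 2)/5 = -I/5)
H = 2*I (H = √(-4) = 2*I ≈ 2.0*I)
x(J) = 2*I
d(p) = -11 + 2*I*p (d(p) = (2*I)*p - 11 = 2*I*p - 11 = -11 + 2*I*p)
d(9) - 108*(-25) = (-11 + 2*I*9) - 108*(-25) = (-11 + 18*I) + 2700 = 2689 + 18*I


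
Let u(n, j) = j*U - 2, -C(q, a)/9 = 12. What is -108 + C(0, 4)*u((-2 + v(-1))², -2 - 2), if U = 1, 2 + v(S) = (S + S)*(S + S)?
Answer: 540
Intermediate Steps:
v(S) = -2 + 4*S² (v(S) = -2 + (S + S)*(S + S) = -2 + (2*S)*(2*S) = -2 + 4*S²)
C(q, a) = -108 (C(q, a) = -9*12 = -108)
u(n, j) = -2 + j (u(n, j) = j*1 - 2 = j - 2 = -2 + j)
-108 + C(0, 4)*u((-2 + v(-1))², -2 - 2) = -108 - 108*(-2 + (-2 - 2)) = -108 - 108*(-2 - 4) = -108 - 108*(-6) = -108 + 648 = 540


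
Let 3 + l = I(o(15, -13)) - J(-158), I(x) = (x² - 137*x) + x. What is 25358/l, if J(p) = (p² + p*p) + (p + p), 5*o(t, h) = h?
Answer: -316975/615683 ≈ -0.51483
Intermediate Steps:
o(t, h) = h/5
I(x) = x² - 136*x
J(p) = 2*p + 2*p² (J(p) = (p² + p²) + 2*p = 2*p² + 2*p = 2*p + 2*p²)
l = -1231366/25 (l = -3 + (((⅕)*(-13))*(-136 + (⅕)*(-13)) - 2*(-158)*(1 - 158)) = -3 + (-13*(-136 - 13/5)/5 - 2*(-158)*(-157)) = -3 + (-13/5*(-693/5) - 1*49612) = -3 + (9009/25 - 49612) = -3 - 1231291/25 = -1231366/25 ≈ -49255.)
25358/l = 25358/(-1231366/25) = 25358*(-25/1231366) = -316975/615683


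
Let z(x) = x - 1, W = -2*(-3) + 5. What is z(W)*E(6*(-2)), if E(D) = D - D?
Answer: 0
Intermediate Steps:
E(D) = 0
W = 11 (W = 6 + 5 = 11)
z(x) = -1 + x
z(W)*E(6*(-2)) = (-1 + 11)*0 = 10*0 = 0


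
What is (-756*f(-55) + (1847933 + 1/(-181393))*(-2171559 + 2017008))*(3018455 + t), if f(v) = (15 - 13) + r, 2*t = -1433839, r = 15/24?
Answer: -476931751602870877734663/725572 ≈ -6.5732e+17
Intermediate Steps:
r = 5/8 (r = 15*(1/24) = 5/8 ≈ 0.62500)
t = -1433839/2 (t = (1/2)*(-1433839) = -1433839/2 ≈ -7.1692e+5)
f(v) = 21/8 (f(v) = (15 - 13) + 5/8 = 2 + 5/8 = 21/8)
(-756*f(-55) + (1847933 + 1/(-181393))*(-2171559 + 2017008))*(3018455 + t) = (-756*21/8 + (1847933 + 1/(-181393))*(-2171559 + 2017008))*(3018455 - 1433839/2) = (-3969/2 + (1847933 - 1/181393)*(-154551))*(4603071/2) = (-3969/2 + (335202110668/181393)*(-154551))*(4603071/2) = (-3969/2 - 51805821405850068/181393)*(4603071/2) = -103611643531648953/362786*4603071/2 = -476931751602870877734663/725572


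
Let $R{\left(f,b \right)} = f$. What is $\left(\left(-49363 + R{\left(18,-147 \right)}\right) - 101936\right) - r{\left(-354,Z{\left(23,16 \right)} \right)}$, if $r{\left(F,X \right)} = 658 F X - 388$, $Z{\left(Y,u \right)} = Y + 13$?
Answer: $8234659$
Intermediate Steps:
$Z{\left(Y,u \right)} = 13 + Y$
$r{\left(F,X \right)} = -388 + 658 F X$ ($r{\left(F,X \right)} = 658 F X - 388 = -388 + 658 F X$)
$\left(\left(-49363 + R{\left(18,-147 \right)}\right) - 101936\right) - r{\left(-354,Z{\left(23,16 \right)} \right)} = \left(\left(-49363 + 18\right) - 101936\right) - \left(-388 + 658 \left(-354\right) \left(13 + 23\right)\right) = \left(-49345 - 101936\right) - \left(-388 + 658 \left(-354\right) 36\right) = -151281 - \left(-388 - 8385552\right) = -151281 - -8385940 = -151281 + 8385940 = 8234659$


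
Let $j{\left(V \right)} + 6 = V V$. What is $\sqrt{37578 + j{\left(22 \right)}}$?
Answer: $2 \sqrt{9514} \approx 195.08$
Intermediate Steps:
$j{\left(V \right)} = -6 + V^{2}$ ($j{\left(V \right)} = -6 + V V = -6 + V^{2}$)
$\sqrt{37578 + j{\left(22 \right)}} = \sqrt{37578 - \left(6 - 22^{2}\right)} = \sqrt{37578 + \left(-6 + 484\right)} = \sqrt{37578 + 478} = \sqrt{38056} = 2 \sqrt{9514}$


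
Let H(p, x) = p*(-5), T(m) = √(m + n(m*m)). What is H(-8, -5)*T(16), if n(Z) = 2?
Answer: 120*√2 ≈ 169.71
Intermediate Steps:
T(m) = √(2 + m) (T(m) = √(m + 2) = √(2 + m))
H(p, x) = -5*p
H(-8, -5)*T(16) = (-5*(-8))*√(2 + 16) = 40*√18 = 40*(3*√2) = 120*√2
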